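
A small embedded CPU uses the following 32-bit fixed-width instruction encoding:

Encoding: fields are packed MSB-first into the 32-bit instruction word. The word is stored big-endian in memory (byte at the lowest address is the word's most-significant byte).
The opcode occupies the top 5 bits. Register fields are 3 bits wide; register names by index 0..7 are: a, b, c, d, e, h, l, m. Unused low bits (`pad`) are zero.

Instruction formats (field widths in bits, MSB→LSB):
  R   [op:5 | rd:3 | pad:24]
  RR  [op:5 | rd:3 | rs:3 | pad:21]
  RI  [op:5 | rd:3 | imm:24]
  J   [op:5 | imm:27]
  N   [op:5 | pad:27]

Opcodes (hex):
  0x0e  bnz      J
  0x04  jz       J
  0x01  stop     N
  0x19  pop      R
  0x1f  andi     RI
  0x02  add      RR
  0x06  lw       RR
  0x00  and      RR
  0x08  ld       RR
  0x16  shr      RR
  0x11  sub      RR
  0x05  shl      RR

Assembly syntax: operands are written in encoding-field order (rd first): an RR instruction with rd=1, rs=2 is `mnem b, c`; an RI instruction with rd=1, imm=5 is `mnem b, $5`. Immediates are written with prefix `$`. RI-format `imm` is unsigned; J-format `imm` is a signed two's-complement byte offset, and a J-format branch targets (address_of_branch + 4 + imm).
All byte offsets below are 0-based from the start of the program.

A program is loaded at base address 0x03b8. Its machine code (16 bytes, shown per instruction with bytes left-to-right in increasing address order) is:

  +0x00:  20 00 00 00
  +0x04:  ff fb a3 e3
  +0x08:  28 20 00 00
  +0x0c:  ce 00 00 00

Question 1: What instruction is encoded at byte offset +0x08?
shl a, b

[08] 28 20 00 00 → 0x28200000
  opcode bits[31:27]=0x5: shl/RR
  rd@[26:24]=0x0 ⇒ a
  rs@[23:21]=0x1 ⇒ b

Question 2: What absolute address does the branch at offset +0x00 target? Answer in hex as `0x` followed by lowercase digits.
0x03bc

+0x00: 20 00 00 00 ⇒ word 0x20000000 (big)
  op=0x20000000>>27=0x4 ⇒ jz (J)
  imm: (w>>0)&0x7ffffff=0x0 → $0
  target = base 0x03b8 + off 0x00 + 4 + imm 0 = 0x03bc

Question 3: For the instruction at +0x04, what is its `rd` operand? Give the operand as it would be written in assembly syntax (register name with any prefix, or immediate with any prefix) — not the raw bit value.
off 0x04: read ff fb a3 e3 as big → 0xfffba3e3
  opcode bits[31:27]=0x1f: andi/RI
  [26:24] rd=7 = m
  [23:0] imm=16491491 = $16491491

m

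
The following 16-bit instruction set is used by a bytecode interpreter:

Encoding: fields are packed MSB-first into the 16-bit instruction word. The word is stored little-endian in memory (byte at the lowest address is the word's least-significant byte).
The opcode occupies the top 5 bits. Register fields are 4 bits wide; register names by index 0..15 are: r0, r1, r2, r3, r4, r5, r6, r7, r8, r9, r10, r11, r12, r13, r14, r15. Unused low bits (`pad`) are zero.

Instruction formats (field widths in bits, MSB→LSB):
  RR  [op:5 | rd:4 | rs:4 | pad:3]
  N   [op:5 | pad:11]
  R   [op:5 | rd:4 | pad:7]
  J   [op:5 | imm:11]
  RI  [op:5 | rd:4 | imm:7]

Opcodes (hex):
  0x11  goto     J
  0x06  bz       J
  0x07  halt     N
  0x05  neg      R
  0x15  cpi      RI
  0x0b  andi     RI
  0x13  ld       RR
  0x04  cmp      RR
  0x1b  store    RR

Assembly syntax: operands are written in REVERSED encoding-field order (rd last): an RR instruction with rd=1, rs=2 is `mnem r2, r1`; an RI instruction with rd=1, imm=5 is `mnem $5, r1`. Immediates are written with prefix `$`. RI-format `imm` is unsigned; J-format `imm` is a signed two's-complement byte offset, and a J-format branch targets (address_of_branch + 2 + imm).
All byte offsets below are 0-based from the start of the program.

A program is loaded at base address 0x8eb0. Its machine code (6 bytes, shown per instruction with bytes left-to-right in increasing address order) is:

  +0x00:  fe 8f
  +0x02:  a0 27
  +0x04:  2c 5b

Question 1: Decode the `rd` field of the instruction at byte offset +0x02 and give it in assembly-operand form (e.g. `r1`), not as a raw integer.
r15

@+02  little-endian(a0 27) = 0x27a0
  opcode bits[15:11]=0x4: cmp/RR
  rd@[10:7]=0xf ⇒ r15
  rs@[6:3]=0x4 ⇒ r4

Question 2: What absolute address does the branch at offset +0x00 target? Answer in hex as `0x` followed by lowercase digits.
@+00  little-endian(fe 8f) = 0x8ffe
  top 5b → 0x11 → goto [J]
  imm@[10:0]=0x7fe (s11→-2) ⇒ $-2
  target = base 0x8eb0 + off 0x00 + 2 + imm -2 = 0x8eb0

0x8eb0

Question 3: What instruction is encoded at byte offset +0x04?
off 0x04: read 2c 5b as little → 0x5b2c
  top 5b → 0xb → andi [RI]
  rd@[10:7]=0x6 ⇒ r6
  imm@[6:0]=0x2c ⇒ $44

andi $44, r6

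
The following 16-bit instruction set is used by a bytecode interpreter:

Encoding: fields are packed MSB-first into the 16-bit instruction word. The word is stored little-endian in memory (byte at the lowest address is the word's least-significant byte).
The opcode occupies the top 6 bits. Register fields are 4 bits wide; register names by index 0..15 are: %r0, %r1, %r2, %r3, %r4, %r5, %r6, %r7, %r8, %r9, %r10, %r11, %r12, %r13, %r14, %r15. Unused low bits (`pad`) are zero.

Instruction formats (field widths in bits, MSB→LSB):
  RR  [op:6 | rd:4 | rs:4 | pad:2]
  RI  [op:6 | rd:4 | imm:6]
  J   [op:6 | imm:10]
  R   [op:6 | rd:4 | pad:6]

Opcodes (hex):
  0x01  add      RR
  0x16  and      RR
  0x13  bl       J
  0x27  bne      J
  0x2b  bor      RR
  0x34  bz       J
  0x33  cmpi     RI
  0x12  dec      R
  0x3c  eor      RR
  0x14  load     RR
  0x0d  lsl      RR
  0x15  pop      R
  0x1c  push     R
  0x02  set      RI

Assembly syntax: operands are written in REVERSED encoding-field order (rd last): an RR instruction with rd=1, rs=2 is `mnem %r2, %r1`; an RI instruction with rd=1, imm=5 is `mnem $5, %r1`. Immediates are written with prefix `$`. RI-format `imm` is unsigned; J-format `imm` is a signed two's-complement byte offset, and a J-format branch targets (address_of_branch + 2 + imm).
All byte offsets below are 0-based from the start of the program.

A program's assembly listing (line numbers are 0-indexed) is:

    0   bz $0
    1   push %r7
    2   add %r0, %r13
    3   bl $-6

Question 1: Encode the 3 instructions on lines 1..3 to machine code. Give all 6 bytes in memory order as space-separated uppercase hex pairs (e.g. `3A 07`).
C0 71 40 07 FA 4F

1. push fields op=0x1c:6|rd=7:4|pad=0:6 → word 71c0h → c0 71
2. add fields op=0x1:6|rd=13:4|rs=0:4|pad=0:2 → word 0740h → 40 07
3. bl fields op=0x13:6|imm=-6:10 → word 4ffah → fa 4f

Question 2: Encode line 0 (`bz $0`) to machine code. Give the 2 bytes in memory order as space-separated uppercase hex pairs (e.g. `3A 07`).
L0: bz op=0x34:6|imm=0:10 ⇒ 0xd000 ⇒ little 00 d0

00 D0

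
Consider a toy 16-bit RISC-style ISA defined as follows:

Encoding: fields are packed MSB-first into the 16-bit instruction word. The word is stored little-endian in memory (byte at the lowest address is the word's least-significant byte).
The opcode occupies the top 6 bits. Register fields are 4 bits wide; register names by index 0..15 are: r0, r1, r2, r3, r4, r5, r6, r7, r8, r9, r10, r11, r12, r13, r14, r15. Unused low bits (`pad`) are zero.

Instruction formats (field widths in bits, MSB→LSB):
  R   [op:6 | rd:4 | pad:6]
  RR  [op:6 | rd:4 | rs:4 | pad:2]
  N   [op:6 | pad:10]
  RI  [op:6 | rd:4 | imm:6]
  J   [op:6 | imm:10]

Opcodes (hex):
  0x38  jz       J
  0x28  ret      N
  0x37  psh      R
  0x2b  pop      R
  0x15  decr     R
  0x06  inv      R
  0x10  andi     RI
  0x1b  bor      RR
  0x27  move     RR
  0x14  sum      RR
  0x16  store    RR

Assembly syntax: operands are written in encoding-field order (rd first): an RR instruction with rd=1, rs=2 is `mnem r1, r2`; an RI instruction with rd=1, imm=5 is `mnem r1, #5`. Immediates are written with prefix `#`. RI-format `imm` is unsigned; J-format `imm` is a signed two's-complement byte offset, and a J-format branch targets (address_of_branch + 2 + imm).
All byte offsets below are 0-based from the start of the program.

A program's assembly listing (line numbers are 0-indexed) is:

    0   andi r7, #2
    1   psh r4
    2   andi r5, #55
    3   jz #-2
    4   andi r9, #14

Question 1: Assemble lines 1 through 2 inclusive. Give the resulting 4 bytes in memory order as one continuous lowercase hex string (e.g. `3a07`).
00dd7741

line 1 (psh): pack op=0x37:6|rd=4:4|pad=0:6 = 0xdd00; little→ 00 dd
line 2 (andi): pack op=0x10:6|rd=5:4|imm=55:6 = 0x4177; little→ 77 41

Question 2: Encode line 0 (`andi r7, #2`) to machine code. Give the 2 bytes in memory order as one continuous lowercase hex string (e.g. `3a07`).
c241

L0: andi op=0x10:6|rd=7:4|imm=2:6 ⇒ 0x41c2 ⇒ little c2 41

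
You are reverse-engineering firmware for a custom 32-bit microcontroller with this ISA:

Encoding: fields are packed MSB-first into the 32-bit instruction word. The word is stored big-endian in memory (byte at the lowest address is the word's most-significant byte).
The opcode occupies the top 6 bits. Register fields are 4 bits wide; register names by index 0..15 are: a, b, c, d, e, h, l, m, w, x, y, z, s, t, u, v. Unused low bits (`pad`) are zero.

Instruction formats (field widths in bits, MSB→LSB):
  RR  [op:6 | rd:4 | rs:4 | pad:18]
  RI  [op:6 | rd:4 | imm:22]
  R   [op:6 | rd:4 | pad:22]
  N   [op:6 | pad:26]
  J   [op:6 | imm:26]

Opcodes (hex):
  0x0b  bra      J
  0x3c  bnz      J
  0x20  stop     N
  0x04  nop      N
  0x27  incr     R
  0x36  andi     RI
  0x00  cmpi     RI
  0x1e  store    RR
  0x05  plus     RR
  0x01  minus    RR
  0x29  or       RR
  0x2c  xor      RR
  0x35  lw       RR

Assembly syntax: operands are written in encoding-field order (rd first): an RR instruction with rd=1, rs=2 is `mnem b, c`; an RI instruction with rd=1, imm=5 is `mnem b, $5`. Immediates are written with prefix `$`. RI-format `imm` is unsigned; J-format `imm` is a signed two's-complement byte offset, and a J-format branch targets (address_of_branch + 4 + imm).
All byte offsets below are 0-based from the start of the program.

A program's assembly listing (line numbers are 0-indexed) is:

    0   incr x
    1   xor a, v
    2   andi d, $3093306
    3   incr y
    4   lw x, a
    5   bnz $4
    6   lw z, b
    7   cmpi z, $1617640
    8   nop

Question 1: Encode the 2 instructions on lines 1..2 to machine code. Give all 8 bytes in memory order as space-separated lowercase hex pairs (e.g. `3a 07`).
b0 3c 00 00 d8 ef 33 3a

L1: xor op=0x2c:6|rd=0:4|rs=15:4|pad=0:18 ⇒ 0xb03c0000 ⇒ big b0 3c 00 00
L2: andi op=0x36:6|rd=3:4|imm=3093306:22 ⇒ 0xd8ef333a ⇒ big d8 ef 33 3a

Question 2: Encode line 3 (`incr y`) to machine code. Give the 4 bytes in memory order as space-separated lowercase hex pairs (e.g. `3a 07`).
line 3 (incr): pack op=0x27:6|rd=10:4|pad=0:22 = 0x9e800000; big→ 9e 80 00 00

9e 80 00 00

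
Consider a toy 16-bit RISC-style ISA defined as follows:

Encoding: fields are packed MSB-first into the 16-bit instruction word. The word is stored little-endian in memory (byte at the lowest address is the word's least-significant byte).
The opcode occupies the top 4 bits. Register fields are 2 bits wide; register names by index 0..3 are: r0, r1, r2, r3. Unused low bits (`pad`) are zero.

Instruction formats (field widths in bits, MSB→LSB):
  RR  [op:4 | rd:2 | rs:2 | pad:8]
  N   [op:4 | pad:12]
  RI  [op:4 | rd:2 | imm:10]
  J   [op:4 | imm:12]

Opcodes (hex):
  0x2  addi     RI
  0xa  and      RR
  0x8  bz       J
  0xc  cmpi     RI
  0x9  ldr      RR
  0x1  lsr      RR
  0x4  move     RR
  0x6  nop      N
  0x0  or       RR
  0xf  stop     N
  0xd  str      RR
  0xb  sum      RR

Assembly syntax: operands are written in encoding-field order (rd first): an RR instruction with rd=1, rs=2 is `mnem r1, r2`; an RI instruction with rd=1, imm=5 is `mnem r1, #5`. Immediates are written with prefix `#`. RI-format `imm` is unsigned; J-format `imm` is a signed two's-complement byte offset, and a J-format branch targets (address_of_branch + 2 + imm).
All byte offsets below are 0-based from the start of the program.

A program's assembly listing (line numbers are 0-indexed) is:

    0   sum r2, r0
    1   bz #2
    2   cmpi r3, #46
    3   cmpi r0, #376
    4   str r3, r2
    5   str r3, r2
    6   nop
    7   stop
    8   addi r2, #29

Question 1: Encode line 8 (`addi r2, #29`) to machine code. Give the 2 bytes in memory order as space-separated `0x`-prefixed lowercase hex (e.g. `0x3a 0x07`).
0x1d 0x28

L8: addi op=0x2:4|rd=2:2|imm=29:10 ⇒ 0x281d ⇒ little 1d 28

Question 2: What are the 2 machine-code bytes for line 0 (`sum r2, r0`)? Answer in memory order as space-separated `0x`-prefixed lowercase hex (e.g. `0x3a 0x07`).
0x00 0xb8

line 0 (sum): pack op=0xb:4|rd=2:2|rs=0:2|pad=0:8 = 0xb800; little→ 00 b8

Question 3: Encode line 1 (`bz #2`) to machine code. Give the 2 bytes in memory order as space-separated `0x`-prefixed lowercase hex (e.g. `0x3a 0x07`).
L1: bz op=0x8:4|imm=2:12 ⇒ 0x8002 ⇒ little 02 80

0x02 0x80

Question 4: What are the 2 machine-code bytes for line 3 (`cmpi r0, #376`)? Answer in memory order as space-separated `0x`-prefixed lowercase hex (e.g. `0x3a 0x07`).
0x78 0xc1

line 3 (cmpi): pack op=0xc:4|rd=0:2|imm=376:10 = 0xc178; little→ 78 c1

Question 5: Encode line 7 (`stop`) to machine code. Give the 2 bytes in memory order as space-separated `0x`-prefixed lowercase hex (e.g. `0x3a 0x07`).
line 7 (stop): pack op=0xf:4|pad=0:12 = 0xf000; little→ 00 f0

0x00 0xf0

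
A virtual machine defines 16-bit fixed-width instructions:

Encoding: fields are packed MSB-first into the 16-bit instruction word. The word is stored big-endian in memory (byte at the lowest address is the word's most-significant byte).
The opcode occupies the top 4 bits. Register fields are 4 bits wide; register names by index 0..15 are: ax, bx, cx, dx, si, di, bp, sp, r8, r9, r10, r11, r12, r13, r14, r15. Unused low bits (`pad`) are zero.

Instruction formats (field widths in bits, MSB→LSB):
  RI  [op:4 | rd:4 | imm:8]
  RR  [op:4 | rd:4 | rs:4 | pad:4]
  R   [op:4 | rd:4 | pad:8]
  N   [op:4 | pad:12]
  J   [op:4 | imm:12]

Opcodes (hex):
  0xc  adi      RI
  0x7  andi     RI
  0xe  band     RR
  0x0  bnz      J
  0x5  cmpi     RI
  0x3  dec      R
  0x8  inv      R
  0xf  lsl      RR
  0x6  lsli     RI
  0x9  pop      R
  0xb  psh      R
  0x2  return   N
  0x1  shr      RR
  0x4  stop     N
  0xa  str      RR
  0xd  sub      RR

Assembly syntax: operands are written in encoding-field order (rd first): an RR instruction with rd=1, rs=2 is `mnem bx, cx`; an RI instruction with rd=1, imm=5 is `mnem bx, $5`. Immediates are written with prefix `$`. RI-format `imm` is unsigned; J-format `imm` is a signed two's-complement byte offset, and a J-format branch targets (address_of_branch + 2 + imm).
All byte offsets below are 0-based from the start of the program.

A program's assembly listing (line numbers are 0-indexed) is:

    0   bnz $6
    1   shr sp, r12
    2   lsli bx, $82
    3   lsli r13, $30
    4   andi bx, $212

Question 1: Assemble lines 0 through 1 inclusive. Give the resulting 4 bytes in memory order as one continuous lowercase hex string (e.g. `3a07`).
0. bnz fields op=0x0:4|imm=6:12 → word 0006h → 00 06
1. shr fields op=0x1:4|rd=7:4|rs=12:4|pad=0:4 → word 17c0h → 17 c0

000617c0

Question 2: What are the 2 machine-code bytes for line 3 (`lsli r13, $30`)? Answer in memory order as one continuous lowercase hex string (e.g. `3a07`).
6d1e

3. lsli fields op=0x6:4|rd=13:4|imm=30:8 → word 6d1eh → 6d 1e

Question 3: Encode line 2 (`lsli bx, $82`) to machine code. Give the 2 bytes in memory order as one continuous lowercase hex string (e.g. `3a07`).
6152

L2: lsli op=0x6:4|rd=1:4|imm=82:8 ⇒ 0x6152 ⇒ big 61 52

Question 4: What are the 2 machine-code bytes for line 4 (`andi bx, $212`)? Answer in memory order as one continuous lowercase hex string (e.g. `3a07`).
4. andi fields op=0x7:4|rd=1:4|imm=212:8 → word 71d4h → 71 d4

71d4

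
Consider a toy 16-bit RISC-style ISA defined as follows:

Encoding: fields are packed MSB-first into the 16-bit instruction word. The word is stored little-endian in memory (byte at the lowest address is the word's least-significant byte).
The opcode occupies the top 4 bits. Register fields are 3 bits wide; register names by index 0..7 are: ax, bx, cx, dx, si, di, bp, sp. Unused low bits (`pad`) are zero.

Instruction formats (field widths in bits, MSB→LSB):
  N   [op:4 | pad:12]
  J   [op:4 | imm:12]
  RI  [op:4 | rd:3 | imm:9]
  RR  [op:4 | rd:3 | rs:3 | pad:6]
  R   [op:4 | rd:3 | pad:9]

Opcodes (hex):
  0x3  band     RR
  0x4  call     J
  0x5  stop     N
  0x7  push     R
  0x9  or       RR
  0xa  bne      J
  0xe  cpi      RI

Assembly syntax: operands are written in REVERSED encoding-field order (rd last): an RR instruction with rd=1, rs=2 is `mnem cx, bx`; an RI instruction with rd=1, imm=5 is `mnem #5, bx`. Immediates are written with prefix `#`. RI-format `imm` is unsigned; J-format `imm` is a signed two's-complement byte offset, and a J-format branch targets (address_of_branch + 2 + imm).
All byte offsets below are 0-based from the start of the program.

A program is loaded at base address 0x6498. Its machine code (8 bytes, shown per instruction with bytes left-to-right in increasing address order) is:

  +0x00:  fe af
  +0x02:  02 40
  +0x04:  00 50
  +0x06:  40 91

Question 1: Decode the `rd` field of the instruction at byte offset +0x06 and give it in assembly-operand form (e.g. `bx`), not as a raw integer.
ax

off 0x06: read 40 91 as little → 0x9140
  top 4b → 0x9 → or [RR]
  rd@[11:9]=0x0 ⇒ ax
  rs@[8:6]=0x5 ⇒ di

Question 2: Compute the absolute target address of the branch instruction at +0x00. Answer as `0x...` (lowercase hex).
0x6498

off 0x00: read fe af as little → 0xaffe
  op=0xaffe>>12=0xa ⇒ bne (J)
  imm@[11:0]=0xffe (s12→-2) ⇒ #-2
  target = base 0x6498 + off 0x00 + 2 + imm -2 = 0x6498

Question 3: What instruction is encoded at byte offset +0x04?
off 0x04: read 00 50 as little → 0x5000
  op=0x5000>>12=0x5 ⇒ stop (N)

stop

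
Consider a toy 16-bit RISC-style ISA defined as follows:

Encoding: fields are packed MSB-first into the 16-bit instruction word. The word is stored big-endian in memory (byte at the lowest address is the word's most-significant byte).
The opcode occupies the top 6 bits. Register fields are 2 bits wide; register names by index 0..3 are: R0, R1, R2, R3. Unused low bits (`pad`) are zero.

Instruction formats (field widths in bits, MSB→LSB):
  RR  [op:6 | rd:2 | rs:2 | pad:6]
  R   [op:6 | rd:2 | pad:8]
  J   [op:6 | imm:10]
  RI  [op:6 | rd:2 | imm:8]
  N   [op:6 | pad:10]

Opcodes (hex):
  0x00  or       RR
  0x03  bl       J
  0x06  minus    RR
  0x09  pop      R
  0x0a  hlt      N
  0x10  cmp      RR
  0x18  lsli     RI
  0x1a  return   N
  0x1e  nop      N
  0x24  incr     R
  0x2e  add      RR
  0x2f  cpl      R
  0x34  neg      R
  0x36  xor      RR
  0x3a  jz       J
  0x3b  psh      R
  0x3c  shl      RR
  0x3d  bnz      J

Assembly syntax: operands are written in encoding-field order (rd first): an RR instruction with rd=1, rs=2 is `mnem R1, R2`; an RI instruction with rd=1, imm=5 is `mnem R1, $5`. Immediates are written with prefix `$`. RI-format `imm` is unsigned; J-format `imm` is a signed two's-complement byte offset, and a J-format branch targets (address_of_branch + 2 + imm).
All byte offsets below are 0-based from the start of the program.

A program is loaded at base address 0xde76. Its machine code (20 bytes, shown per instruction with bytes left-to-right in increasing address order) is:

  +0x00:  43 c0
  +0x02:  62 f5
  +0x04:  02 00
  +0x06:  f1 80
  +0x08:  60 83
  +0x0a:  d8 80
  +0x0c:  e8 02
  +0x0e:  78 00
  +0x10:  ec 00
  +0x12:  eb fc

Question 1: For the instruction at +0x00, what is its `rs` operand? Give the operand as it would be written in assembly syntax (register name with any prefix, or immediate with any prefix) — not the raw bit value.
off 0x00: read 43 c0 as big → 0x43c0
  opcode bits[15:10]=0x10: cmp/RR
  [9:8] rd=3 = R3
  [7:6] rs=3 = R3

R3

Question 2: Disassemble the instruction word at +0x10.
off 0x10: read ec 00 as big → 0xec00
  opcode bits[15:10]=0x3b: psh/R
  rd@[9:8]=0x0 ⇒ R0

psh R0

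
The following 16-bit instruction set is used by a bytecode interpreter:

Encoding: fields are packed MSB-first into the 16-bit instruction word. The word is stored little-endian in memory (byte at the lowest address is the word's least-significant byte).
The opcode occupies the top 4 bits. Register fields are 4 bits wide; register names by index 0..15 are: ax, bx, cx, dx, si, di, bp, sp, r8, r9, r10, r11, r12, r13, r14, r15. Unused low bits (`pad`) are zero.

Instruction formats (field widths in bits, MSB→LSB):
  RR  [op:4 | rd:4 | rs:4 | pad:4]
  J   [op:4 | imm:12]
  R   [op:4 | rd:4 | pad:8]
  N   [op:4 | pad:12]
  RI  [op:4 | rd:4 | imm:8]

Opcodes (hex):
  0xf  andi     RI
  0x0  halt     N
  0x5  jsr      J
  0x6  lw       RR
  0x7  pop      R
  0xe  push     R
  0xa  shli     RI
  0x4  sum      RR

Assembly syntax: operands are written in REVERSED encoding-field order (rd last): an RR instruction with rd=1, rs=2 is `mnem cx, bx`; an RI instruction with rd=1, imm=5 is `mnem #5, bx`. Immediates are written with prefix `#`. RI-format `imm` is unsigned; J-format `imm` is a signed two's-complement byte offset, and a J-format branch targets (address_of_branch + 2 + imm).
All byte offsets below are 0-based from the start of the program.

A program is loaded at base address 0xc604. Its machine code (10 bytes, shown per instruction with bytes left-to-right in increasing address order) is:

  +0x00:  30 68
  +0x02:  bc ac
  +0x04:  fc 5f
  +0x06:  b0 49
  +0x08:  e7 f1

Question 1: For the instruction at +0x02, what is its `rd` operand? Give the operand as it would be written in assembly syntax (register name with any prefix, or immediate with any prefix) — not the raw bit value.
r12

off 0x02: read bc ac as little → 0xacbc
  top 4b → 0xa → shli [RI]
  rd: (w>>8)&0xf=0xc → r12
  imm: (w>>0)&0xff=0xbc → #188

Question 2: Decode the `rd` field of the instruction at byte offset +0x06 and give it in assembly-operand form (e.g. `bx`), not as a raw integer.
r9

+0x06: b0 49 ⇒ word 0x49b0 (little)
  op=0x49b0>>12=0x4 ⇒ sum (RR)
  [11:8] rd=9 = r9
  [7:4] rs=11 = r11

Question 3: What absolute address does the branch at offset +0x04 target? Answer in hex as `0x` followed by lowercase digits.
off 0x04: read fc 5f as little → 0x5ffc
  top 4b → 0x5 → jsr [J]
  imm@[11:0]=0xffc (s12→-4) ⇒ #-4
  target = base 0xc604 + off 0x04 + 2 + imm -4 = 0xc606

0xc606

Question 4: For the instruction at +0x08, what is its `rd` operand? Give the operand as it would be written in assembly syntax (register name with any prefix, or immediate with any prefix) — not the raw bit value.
+0x08: e7 f1 ⇒ word 0xf1e7 (little)
  opcode bits[15:12]=0xf: andi/RI
  rd: (w>>8)&0xf=0x1 → bx
  imm: (w>>0)&0xff=0xe7 → #231

bx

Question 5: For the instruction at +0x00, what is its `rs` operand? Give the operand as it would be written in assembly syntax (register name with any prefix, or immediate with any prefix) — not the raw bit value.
+0x00: 30 68 ⇒ word 0x6830 (little)
  opcode bits[15:12]=0x6: lw/RR
  rd@[11:8]=0x8 ⇒ r8
  rs@[7:4]=0x3 ⇒ dx

dx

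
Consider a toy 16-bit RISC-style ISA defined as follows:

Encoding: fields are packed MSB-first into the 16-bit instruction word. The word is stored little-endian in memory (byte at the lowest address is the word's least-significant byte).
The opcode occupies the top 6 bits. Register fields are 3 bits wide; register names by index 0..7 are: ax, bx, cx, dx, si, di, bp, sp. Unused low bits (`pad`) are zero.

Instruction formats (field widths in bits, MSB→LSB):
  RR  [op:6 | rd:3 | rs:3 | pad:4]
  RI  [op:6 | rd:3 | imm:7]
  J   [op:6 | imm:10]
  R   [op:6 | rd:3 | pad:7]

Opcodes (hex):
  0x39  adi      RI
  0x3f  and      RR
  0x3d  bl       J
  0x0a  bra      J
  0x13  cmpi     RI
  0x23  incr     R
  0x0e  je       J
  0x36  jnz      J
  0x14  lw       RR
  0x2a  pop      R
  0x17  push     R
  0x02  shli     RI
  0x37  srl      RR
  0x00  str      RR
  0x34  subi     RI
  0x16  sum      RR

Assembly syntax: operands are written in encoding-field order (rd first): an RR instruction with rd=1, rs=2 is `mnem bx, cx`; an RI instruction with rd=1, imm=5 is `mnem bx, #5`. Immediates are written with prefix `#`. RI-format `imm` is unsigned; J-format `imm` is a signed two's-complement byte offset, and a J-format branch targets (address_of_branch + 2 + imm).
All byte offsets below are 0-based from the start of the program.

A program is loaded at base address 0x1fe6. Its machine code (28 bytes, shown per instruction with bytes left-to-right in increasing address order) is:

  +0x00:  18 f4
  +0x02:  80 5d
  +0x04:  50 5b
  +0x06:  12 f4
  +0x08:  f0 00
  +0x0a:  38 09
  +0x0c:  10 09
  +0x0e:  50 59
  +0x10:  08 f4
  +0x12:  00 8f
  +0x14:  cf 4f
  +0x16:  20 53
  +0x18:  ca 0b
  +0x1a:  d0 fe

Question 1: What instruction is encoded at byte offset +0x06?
@+06  little-endian(12 f4) = 0xf412
  opcode bits[15:10]=0x3d: bl/J
  [9:0] imm=18 = #18

bl #18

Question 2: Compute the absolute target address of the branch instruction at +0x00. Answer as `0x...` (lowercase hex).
0x2000

@+00  little-endian(18 f4) = 0xf418
  opcode bits[15:10]=0x3d: bl/J
  imm: (w>>0)&0x3ff=0x18 → #24
  target = base 0x1fe6 + off 0x00 + 2 + imm 24 = 0x2000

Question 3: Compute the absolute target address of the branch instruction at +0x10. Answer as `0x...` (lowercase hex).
0x2000

off 0x10: read 08 f4 as little → 0xf408
  op=0xf408>>10=0x3d ⇒ bl (J)
  imm: (w>>0)&0x3ff=0x8 → #8
  target = base 0x1fe6 + off 0x10 + 2 + imm 8 = 0x2000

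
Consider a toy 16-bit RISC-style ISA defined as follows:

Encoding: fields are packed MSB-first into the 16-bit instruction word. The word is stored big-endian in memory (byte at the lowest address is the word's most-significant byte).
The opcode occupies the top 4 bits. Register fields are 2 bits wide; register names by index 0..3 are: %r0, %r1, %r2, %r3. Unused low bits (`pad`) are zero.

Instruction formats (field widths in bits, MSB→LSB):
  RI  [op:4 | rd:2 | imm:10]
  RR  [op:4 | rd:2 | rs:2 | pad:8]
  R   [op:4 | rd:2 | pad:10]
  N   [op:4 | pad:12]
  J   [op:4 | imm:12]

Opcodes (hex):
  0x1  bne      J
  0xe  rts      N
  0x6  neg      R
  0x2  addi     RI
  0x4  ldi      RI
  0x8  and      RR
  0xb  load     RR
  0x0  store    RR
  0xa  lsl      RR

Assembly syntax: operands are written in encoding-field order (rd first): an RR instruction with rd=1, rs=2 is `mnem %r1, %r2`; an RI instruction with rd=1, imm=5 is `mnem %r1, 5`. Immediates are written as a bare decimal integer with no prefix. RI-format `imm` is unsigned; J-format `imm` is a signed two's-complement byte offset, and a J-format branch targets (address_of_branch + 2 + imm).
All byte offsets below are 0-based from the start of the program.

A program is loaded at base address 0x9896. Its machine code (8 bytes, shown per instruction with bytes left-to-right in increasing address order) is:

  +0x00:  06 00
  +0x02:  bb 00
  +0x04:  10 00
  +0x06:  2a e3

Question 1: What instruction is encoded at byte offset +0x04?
off 0x04: read 10 00 as big → 0x1000
  opcode bits[15:12]=0x1: bne/J
  [11:0] imm=0 = 0

bne 0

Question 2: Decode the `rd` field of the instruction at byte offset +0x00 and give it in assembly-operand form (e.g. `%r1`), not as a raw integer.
[00] 06 00 → 0x0600
  op=0x0600>>12=0x0 ⇒ store (RR)
  rd: (w>>10)&0x3=0x1 → %r1
  rs: (w>>8)&0x3=0x2 → %r2

%r1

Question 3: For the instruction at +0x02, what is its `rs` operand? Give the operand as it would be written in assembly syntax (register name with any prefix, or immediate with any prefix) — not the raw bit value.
%r3

+0x02: bb 00 ⇒ word 0xbb00 (big)
  top 4b → 0xb → load [RR]
  rd@[11:10]=0x2 ⇒ %r2
  rs@[9:8]=0x3 ⇒ %r3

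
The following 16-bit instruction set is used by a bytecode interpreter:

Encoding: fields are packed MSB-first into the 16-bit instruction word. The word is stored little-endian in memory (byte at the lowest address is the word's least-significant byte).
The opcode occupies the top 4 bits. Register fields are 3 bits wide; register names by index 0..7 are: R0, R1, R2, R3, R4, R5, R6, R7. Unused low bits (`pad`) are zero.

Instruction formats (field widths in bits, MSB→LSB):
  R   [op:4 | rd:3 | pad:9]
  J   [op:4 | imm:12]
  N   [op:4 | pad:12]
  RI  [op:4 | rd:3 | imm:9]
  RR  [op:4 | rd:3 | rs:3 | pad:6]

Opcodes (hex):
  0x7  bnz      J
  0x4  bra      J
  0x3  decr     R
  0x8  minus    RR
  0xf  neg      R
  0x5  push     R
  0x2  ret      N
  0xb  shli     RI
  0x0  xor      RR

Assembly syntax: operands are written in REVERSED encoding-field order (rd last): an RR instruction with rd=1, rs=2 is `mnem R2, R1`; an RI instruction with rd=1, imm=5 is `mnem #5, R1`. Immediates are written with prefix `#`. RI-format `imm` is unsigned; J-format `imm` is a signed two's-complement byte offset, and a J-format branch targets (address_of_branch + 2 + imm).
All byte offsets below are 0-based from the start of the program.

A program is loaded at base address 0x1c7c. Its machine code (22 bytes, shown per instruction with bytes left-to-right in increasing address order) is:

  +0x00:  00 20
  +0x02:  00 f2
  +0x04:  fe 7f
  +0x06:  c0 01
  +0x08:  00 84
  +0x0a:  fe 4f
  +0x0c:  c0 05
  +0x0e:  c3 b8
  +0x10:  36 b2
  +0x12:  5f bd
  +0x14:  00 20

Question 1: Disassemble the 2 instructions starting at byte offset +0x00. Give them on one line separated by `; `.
ret; neg R1

+0x00: 00 20 ⇒ word 0x2000 (little)
  opcode bits[15:12]=0x2: ret/N
+0x02: 00 f2 ⇒ word 0xf200 (little)
  opcode bits[15:12]=0xf: neg/R
  rd@[11:9]=0x1 ⇒ R1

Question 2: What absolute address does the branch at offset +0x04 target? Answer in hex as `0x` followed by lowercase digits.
@+04  little-endian(fe 7f) = 0x7ffe
  opcode bits[15:12]=0x7: bnz/J
  imm: (w>>0)&0xfff=0xffe (s12→-2) → #-2
  target = base 0x1c7c + off 0x04 + 2 + imm -2 = 0x1c80

0x1c80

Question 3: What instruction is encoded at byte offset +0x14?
ret

[14] 00 20 → 0x2000
  op=0x2000>>12=0x2 ⇒ ret (N)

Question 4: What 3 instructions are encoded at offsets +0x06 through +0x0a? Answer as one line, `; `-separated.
xor R7, R0; minus R0, R2; bra #-2

@+06  little-endian(c0 01) = 0x01c0
  top 4b → 0x0 → xor [RR]
  rd@[11:9]=0x0 ⇒ R0
  rs@[8:6]=0x7 ⇒ R7
@+08  little-endian(00 84) = 0x8400
  top 4b → 0x8 → minus [RR]
  rd@[11:9]=0x2 ⇒ R2
  rs@[8:6]=0x0 ⇒ R0
@+0a  little-endian(fe 4f) = 0x4ffe
  top 4b → 0x4 → bra [J]
  imm@[11:0]=0xffe (s12→-2) ⇒ #-2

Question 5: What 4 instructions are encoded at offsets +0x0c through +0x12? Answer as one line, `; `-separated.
@+0c  little-endian(c0 05) = 0x05c0
  op=0x05c0>>12=0x0 ⇒ xor (RR)
  [11:9] rd=2 = R2
  [8:6] rs=7 = R7
@+0e  little-endian(c3 b8) = 0xb8c3
  op=0xb8c3>>12=0xb ⇒ shli (RI)
  [11:9] rd=4 = R4
  [8:0] imm=195 = #195
@+10  little-endian(36 b2) = 0xb236
  op=0xb236>>12=0xb ⇒ shli (RI)
  [11:9] rd=1 = R1
  [8:0] imm=54 = #54
@+12  little-endian(5f bd) = 0xbd5f
  op=0xbd5f>>12=0xb ⇒ shli (RI)
  [11:9] rd=6 = R6
  [8:0] imm=351 = #351

xor R7, R2; shli #195, R4; shli #54, R1; shli #351, R6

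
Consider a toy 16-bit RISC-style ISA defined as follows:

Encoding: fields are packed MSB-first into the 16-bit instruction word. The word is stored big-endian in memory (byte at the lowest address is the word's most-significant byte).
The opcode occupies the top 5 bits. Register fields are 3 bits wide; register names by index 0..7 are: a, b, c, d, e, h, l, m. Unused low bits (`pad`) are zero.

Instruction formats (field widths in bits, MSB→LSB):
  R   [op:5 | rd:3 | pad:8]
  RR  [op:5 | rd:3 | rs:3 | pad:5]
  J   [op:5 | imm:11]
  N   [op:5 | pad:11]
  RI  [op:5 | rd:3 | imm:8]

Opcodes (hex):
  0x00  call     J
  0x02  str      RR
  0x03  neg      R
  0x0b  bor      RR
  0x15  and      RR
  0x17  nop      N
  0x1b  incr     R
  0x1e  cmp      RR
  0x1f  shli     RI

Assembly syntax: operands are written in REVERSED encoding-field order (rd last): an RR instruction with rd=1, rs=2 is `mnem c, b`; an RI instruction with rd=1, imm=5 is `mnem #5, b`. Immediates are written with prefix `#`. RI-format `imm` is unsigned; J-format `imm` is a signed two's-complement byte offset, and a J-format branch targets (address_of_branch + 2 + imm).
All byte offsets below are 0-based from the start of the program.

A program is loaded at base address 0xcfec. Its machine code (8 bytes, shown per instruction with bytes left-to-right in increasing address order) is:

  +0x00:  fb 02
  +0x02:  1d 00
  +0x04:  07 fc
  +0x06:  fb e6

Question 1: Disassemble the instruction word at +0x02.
neg h

+0x02: 1d 00 ⇒ word 0x1d00 (big)
  opcode bits[15:11]=0x3: neg/R
  rd@[10:8]=0x5 ⇒ h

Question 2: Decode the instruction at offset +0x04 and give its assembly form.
call #-4

off 0x04: read 07 fc as big → 0x07fc
  opcode bits[15:11]=0x0: call/J
  [10:0] imm=2044 (s11→-4) = #-4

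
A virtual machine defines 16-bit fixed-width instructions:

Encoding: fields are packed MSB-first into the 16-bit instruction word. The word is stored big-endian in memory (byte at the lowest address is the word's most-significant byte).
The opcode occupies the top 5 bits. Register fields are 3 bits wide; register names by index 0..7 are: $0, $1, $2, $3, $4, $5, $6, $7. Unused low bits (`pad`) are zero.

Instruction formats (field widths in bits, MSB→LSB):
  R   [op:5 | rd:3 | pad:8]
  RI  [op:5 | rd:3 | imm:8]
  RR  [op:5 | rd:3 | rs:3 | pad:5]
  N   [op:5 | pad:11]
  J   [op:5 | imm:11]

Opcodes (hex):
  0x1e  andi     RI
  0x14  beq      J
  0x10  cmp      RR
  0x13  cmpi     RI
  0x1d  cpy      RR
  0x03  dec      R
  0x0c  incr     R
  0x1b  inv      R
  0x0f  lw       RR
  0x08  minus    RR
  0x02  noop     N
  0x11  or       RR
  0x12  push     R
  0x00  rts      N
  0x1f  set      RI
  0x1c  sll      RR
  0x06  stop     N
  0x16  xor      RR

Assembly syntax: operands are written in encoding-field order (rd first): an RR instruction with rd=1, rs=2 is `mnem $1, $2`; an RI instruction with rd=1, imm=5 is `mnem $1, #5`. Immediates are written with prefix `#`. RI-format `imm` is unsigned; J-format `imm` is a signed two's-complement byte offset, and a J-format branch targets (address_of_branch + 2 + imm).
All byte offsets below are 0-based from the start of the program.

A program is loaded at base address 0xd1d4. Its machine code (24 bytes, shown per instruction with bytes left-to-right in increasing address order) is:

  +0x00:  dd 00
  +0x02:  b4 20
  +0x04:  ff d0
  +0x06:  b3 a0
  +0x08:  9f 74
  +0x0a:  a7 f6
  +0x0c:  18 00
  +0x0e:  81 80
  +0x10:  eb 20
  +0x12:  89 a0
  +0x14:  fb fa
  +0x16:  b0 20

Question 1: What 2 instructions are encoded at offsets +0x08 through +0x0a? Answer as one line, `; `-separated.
+0x08: 9f 74 ⇒ word 0x9f74 (big)
  opcode bits[15:11]=0x13: cmpi/RI
  rd: (w>>8)&0x7=0x7 → $7
  imm: (w>>0)&0xff=0x74 → #116
+0x0a: a7 f6 ⇒ word 0xa7f6 (big)
  opcode bits[15:11]=0x14: beq/J
  imm: (w>>0)&0x7ff=0x7f6 (s11→-10) → #-10

cmpi $7, #116; beq #-10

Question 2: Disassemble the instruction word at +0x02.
xor $4, $1

+0x02: b4 20 ⇒ word 0xb420 (big)
  top 5b → 0x16 → xor [RR]
  rd@[10:8]=0x4 ⇒ $4
  rs@[7:5]=0x1 ⇒ $1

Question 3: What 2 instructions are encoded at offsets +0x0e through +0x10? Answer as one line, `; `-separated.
cmp $1, $4; cpy $3, $1

[0e] 81 80 → 0x8180
  opcode bits[15:11]=0x10: cmp/RR
  rd@[10:8]=0x1 ⇒ $1
  rs@[7:5]=0x4 ⇒ $4
[10] eb 20 → 0xeb20
  opcode bits[15:11]=0x1d: cpy/RR
  rd@[10:8]=0x3 ⇒ $3
  rs@[7:5]=0x1 ⇒ $1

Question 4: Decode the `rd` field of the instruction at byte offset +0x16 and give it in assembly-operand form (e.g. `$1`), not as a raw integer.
$0

@+16  big-endian(b0 20) = 0xb020
  top 5b → 0x16 → xor [RR]
  [10:8] rd=0 = $0
  [7:5] rs=1 = $1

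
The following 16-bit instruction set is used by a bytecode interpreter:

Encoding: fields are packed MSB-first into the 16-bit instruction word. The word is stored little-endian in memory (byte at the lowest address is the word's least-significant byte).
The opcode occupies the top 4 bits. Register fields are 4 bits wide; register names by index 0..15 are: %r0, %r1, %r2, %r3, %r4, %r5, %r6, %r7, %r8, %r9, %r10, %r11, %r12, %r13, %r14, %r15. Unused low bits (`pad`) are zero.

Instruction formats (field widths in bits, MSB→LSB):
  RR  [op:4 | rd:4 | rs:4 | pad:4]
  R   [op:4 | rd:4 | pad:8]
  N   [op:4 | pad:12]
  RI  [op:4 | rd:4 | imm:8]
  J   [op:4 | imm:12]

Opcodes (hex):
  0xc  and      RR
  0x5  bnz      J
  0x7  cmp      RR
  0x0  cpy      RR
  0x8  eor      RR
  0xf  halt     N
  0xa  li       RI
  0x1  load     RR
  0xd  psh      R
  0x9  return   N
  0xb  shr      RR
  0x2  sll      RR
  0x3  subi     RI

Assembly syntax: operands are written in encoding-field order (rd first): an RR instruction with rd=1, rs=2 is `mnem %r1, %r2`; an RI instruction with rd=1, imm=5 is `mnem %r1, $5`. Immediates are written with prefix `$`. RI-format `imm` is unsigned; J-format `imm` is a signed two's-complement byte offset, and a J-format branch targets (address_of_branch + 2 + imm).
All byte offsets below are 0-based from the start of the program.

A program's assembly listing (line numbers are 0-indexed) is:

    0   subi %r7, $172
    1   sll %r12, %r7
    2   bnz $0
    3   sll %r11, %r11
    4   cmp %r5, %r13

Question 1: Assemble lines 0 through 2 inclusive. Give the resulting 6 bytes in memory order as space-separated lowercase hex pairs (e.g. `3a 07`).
0. subi fields op=0x3:4|rd=7:4|imm=172:8 → word 37ach → ac 37
1. sll fields op=0x2:4|rd=12:4|rs=7:4|pad=0:4 → word 2c70h → 70 2c
2. bnz fields op=0x5:4|imm=0:12 → word 5000h → 00 50

ac 37 70 2c 00 50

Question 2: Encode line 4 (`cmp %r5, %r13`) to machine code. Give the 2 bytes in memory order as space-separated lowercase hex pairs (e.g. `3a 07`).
d0 75

line 4 (cmp): pack op=0x7:4|rd=5:4|rs=13:4|pad=0:4 = 0x75d0; little→ d0 75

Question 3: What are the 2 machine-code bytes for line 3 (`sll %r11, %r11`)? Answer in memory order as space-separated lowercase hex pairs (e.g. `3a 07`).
b0 2b

line 3 (sll): pack op=0x2:4|rd=11:4|rs=11:4|pad=0:4 = 0x2bb0; little→ b0 2b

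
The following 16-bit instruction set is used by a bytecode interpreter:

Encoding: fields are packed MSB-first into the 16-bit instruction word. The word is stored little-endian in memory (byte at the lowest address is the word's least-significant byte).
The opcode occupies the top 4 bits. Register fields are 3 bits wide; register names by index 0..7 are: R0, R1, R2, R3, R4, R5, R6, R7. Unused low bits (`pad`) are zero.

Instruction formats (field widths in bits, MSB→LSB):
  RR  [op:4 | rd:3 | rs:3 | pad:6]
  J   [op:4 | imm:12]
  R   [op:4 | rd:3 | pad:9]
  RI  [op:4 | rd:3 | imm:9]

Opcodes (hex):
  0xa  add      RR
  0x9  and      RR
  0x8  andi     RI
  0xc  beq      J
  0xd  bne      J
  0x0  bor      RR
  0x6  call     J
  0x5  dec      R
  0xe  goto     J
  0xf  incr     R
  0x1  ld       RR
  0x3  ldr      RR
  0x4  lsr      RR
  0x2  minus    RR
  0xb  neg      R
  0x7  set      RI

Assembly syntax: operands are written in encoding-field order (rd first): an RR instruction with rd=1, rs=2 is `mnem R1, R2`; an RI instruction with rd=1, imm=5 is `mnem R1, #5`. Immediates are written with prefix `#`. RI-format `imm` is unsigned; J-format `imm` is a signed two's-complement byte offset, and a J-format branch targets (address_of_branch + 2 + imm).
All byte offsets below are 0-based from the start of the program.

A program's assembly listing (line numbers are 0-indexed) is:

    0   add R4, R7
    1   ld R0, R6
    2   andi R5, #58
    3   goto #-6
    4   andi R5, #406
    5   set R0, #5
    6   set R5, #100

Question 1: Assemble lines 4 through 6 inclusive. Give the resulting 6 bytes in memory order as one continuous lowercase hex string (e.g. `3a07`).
968b0570647a

L4: andi op=0x8:4|rd=5:3|imm=406:9 ⇒ 0x8b96 ⇒ little 96 8b
L5: set op=0x7:4|rd=0:3|imm=5:9 ⇒ 0x7005 ⇒ little 05 70
L6: set op=0x7:4|rd=5:3|imm=100:9 ⇒ 0x7a64 ⇒ little 64 7a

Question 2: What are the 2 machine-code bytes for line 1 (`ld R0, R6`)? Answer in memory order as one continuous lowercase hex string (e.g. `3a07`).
line 1 (ld): pack op=0x1:4|rd=0:3|rs=6:3|pad=0:6 = 0x1180; little→ 80 11

8011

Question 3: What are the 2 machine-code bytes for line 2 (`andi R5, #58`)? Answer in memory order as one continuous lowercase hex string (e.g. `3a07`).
line 2 (andi): pack op=0x8:4|rd=5:3|imm=58:9 = 0x8a3a; little→ 3a 8a

3a8a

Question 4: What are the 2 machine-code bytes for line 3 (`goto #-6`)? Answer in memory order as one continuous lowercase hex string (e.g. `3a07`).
L3: goto op=0xe:4|imm=-6:12 ⇒ 0xeffa ⇒ little fa ef

faef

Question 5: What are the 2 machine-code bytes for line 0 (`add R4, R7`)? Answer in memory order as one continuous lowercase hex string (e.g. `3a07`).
c0a9

line 0 (add): pack op=0xa:4|rd=4:3|rs=7:3|pad=0:6 = 0xa9c0; little→ c0 a9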